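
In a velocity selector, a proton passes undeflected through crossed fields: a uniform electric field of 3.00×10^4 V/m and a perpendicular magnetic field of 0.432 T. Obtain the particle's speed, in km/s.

v ≈ 69.4 km/s

For zero net force, qE = qvB, so v = E/B.
v = (3.00×10^4) / (0.432) = 6.94×10^4 m/s.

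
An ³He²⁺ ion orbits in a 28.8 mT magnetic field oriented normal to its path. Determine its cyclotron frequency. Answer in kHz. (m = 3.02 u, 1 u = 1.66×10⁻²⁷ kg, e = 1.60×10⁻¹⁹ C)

f = qB/(2πm) = (2×1.60×10^-19)(0.0288) / [2π(5.01×10^-27)] = 2.93×10^5 Hz.

f ≈ 293 kHz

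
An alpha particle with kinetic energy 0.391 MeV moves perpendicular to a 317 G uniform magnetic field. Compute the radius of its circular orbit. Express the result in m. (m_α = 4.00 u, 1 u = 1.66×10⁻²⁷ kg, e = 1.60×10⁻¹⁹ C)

Convert the energy: K = 0.391 MeV = 6.26×10^-14 J.
v = √(2K/m) = √(2·6.26×10^-14/6.64×10^-27) = 4.34×10^6 m/s.
r = mv/(qB) = (6.64×10^-27)(4.34×10^6) / [(2×1.60×10^-19)(0.0317)] = 2.84 m.

r ≈ 2.84 m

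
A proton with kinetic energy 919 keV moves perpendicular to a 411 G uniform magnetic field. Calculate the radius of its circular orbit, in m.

Convert the energy: K = 919 keV = 1.47×10^-13 J.
v = √(2K/m) = √(2·1.47×10^-13/1.67×10^-27) = 1.33×10^7 m/s.
r = mv/(qB) = (1.67×10^-27)(1.33×10^7) / [(1×1.60×10^-19)(0.0411)] = 3.37 m.

r ≈ 3.37 m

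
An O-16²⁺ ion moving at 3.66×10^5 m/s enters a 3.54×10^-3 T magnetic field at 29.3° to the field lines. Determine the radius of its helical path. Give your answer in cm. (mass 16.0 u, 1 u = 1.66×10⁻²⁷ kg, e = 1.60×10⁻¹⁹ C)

r ≈ 420 cm

Only the perpendicular component v⊥ = v sin29.3° = 1.79×10^5 m/s is bent by the field.
r = m v⊥ /(qB) = (2.66×10^-26)(1.79×10^5) / [(2×1.60×10^-19)(3.54×10^-3)] = 4.20 m.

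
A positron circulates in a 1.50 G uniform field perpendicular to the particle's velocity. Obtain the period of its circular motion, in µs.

T ≈ 0.238 µs

The cyclotron period is independent of speed: T = 2πm/(qB).
T = 2π(9.11×10^-31) / [(1×1.60×10^-19)(1.50×10^-4)] = 2.38×10^-7 s.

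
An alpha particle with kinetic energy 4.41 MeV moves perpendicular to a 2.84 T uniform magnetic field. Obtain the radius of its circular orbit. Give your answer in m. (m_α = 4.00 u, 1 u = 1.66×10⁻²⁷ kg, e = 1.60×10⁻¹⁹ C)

r ≈ 0.107 m

Convert the energy: K = 4.41 MeV = 7.06×10^-13 J.
v = √(2K/m) = √(2·7.06×10^-13/6.64×10^-27) = 1.46×10^7 m/s.
r = mv/(qB) = (6.64×10^-27)(1.46×10^7) / [(2×1.60×10^-19)(2.84)] = 0.107 m.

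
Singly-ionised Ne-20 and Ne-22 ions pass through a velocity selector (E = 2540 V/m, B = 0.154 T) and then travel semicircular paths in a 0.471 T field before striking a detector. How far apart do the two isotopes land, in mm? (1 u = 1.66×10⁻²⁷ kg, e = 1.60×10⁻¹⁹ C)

Δd ≈ 1.45 mm

Both emerge at v = E/B₁ = 1.65×10^4 m/s.
r = mv/(qB₂), so r₁ = 7.266×10^-3 m and r₂ = 7.993×10^-3 m, giving Δr = 7.27×10^-4 m.
After a semicircle each ion lands a diameter 2r from the entry slit, so the separation is 2Δr = 1.45×10^-3 m.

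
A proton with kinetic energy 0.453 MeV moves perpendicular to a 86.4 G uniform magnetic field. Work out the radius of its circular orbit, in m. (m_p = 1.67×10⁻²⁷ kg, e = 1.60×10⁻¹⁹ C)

Convert the energy: K = 0.453 MeV = 7.25×10^-14 J.
v = √(2K/m) = √(2·7.25×10^-14/1.67×10^-27) = 9.32×10^6 m/s.
r = mv/(qB) = (1.67×10^-27)(9.32×10^6) / [(1×1.60×10^-19)(8.64×10^-3)] = 11.3 m.

r ≈ 11.3 m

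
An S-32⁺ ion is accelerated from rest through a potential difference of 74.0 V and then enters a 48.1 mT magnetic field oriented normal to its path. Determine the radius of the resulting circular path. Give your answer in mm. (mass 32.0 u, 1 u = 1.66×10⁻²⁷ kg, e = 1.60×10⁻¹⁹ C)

The kinetic energy gained is K = qV = (1×1.60×10^-19)(74.0) = 1.18×10^-17 J.
v = √(2K/m) = 2.11×10^4 m/s.
r = mv/(qB) = (5.31×10^-26)(2.11×10^4) / [(1×1.60×10^-19)(0.0481)] = 0.146 m.

r ≈ 146 mm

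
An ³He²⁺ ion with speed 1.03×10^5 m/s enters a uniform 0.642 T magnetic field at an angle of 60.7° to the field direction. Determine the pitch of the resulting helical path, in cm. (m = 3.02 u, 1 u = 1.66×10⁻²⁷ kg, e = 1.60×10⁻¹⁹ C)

The velocity component along B is v∥ = v cos60.7° = 5.04×10^4 m/s.
The cyclotron period T = 2πm/(qB) = 1.53×10^-7 s is set by m, q, B alone.
Pitch = v∥·T = (5.04×10^4)(1.53×10^-7) = 7.73×10^-3 m.

pitch ≈ 0.773 cm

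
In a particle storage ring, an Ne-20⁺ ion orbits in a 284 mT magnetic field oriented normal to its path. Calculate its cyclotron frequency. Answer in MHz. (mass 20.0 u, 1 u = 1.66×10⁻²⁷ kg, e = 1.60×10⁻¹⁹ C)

f ≈ 0.218 MHz

f = qB/(2πm) = (1×1.60×10^-19)(0.284) / [2π(3.32×10^-26)] = 2.18×10^5 Hz.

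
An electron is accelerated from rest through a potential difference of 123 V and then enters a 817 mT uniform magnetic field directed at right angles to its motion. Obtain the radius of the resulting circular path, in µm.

r ≈ 45.8 µm

The kinetic energy gained is K = qV = (1×1.60×10^-19)(123) = 1.97×10^-17 J.
v = √(2K/m) = 6.57×10^6 m/s.
r = mv/(qB) = (9.11×10^-31)(6.57×10^6) / [(1×1.60×10^-19)(0.817)] = 4.58×10^-5 m.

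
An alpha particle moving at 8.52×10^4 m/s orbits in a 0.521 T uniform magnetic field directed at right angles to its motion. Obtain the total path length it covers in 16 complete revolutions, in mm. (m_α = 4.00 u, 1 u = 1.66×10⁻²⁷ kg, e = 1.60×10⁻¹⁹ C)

L ≈ 341 mm

r = mv/(qB) = 3.39×10^-3 m, so one revolution covers 2πr = 0.0213 m.
In 16 revolutions: L = 16·2πr = 0.341 m.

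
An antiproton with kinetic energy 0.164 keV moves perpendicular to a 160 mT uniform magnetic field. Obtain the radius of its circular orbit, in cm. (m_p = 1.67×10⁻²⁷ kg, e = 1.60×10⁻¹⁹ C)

Convert the energy: K = 0.164 keV = 2.62×10^-17 J.
v = √(2K/m) = √(2·2.62×10^-17/1.67×10^-27) = 1.77×10^5 m/s.
r = mv/(qB) = (1.67×10^-27)(1.77×10^5) / [(1×1.60×10^-19)(0.160)] = 0.0116 m.

r ≈ 1.16 cm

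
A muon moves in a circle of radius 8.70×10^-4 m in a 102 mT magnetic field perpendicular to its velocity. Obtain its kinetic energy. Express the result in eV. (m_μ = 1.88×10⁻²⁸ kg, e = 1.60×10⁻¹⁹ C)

K ≈ 3.35 eV

v = qBr/m = (1×1.60×10^-19)(0.102)(8.70×10^-4) / (1.88×10^-28) = 7.55×10^4 m/s.
K = ½mv² = 0.5·(1.88×10^-28)·(7.55×10^4)² = 5.36×10^-19 J = 3.35 eV.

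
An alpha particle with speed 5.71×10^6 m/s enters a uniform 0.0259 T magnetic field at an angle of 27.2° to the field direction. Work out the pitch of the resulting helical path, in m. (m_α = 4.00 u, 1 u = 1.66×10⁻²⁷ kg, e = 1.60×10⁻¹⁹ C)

The velocity component along B is v∥ = v cos27.2° = 5.08×10^6 m/s.
The cyclotron period T = 2πm/(qB) = 5.03×10^-6 s is set by m, q, B alone.
Pitch = v∥·T = (5.08×10^6)(5.03×10^-6) = 25.6 m.

pitch ≈ 25.6 m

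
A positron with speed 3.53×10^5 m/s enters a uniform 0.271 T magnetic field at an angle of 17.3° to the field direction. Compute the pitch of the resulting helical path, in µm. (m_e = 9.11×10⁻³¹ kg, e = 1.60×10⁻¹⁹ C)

pitch ≈ 44.5 µm

The velocity component along B is v∥ = v cos17.3° = 3.37×10^5 m/s.
The cyclotron period T = 2πm/(qB) = 1.32×10^-10 s is set by m, q, B alone.
Pitch = v∥·T = (3.37×10^5)(1.32×10^-10) = 4.45×10^-5 m.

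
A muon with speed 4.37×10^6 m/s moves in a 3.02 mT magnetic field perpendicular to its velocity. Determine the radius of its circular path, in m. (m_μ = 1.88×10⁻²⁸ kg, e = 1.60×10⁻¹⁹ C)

r ≈ 1.70 m

The magnetic force provides the centripetal force: qvB = mv²/r, so r = mv/(qB).
r = (1.88×10^-28 kg)(4.37×10^6 m/s) / [(1×1.60×10^-19 C)(3.02×10^-3 T)] = 1.70 m.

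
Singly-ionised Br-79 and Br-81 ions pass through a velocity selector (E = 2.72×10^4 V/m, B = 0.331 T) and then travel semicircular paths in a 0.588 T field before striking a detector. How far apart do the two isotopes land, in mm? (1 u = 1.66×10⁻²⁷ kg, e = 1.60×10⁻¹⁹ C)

Both emerge at v = E/B₁ = 8.22×10^4 m/s.
r = mv/(qB₂), so r₁ = 0.11455 m and r₂ = 0.11745 m, giving Δr = 2.90×10^-3 m.
After a semicircle each ion lands a diameter 2r from the entry slit, so the separation is 2Δr = 5.80×10^-3 m.

Δd ≈ 5.80 mm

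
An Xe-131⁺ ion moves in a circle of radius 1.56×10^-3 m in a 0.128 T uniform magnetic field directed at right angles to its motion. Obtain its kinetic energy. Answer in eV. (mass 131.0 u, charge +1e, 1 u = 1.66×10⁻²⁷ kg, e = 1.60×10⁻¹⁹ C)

K ≈ 0.0147 eV

v = qBr/m = (1×1.60×10^-19)(0.128)(1.56×10^-3) / (2.17×10^-25) = 147 m/s.
K = ½mv² = 0.5·(2.17×10^-25)·(147)² = 2.35×10^-21 J = 0.0147 eV.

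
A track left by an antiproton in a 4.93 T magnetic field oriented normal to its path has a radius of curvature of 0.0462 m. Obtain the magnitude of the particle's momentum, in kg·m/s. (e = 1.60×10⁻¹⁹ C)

Since qvB = mv²/r, the momentum p = mv = qBr.
p = (1×1.60×10^-19)(4.93)(0.0462) = 3.64×10^-20 kg·m/s.

p ≈ 3.64×10^-20 kg·m/s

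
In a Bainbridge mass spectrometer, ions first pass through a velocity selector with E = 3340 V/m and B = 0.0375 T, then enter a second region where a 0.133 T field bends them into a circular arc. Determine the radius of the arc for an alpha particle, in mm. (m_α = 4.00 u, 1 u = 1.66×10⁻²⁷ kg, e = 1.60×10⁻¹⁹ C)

r ≈ 13.9 mm

The selector passes v = E/B = 3340/0.0375 = 8.91×10^4 m/s.
In the deflection region, r = mv/(qB₂) = (6.64×10^-27)(8.91×10^4) / [(2×1.60×10^-19)(0.133)] = 0.0139 m.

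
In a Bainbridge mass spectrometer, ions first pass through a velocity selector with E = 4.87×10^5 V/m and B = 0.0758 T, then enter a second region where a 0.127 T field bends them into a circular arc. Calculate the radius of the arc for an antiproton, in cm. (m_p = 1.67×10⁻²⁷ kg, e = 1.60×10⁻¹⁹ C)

r ≈ 52.8 cm

The selector passes v = E/B = 4.87×10^5/0.0758 = 6.42×10^6 m/s.
In the deflection region, r = mv/(qB₂) = (1.67×10^-27)(6.42×10^6) / [(1×1.60×10^-19)(0.127)] = 0.528 m.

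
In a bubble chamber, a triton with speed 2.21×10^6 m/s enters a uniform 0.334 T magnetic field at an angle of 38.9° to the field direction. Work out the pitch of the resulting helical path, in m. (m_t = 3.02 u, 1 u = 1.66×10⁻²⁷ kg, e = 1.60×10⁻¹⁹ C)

The velocity component along B is v∥ = v cos38.9° = 1.72×10^6 m/s.
The cyclotron period T = 2πm/(qB) = 5.89×10^-7 s is set by m, q, B alone.
Pitch = v∥·T = (1.72×10^6)(5.89×10^-7) = 1.01 m.

pitch ≈ 1.01 m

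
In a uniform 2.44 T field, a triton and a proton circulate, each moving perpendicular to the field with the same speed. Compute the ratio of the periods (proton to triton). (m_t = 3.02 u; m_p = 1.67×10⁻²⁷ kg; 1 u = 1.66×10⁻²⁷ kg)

ratio ≈ 0.333

T = 2πm/(qB) is independent of speed, so T₂/T₁ = (m₂/q₂)/(m₁/q₁).
T_{proton}/T_{triton} = (1.67×10^-27/1e) / (5.01×10^-27/1e) = 0.333.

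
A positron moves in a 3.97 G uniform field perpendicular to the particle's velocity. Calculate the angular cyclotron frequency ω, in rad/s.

ω = qB/m = (1×1.60×10^-19)(3.97×10^-4) / (9.11×10^-31) = 6.97×10^7 rad/s.

ω ≈ 6.97×10^7 rad/s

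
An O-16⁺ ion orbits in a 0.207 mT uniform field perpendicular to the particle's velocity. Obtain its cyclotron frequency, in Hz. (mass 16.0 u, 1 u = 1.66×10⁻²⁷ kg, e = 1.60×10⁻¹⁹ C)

f = qB/(2πm) = (1×1.60×10^-19)(2.07×10^-4) / [2π(2.66×10^-26)] = 198 Hz.

f ≈ 198 Hz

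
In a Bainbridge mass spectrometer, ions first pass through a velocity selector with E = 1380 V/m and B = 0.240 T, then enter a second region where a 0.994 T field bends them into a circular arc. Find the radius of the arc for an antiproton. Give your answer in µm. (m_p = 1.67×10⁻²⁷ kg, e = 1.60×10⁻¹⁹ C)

r ≈ 60.4 µm

The selector passes v = E/B = 1380/0.240 = 5750 m/s.
In the deflection region, r = mv/(qB₂) = (1.67×10^-27)(5750) / [(1×1.60×10^-19)(0.994)] = 6.04×10^-5 m.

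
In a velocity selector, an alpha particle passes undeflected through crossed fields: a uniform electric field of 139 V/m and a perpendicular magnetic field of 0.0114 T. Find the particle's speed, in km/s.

For zero net force, qE = qvB, so v = E/B.
v = (139) / (0.0114) = 1.22×10^4 m/s.

v ≈ 12.2 km/s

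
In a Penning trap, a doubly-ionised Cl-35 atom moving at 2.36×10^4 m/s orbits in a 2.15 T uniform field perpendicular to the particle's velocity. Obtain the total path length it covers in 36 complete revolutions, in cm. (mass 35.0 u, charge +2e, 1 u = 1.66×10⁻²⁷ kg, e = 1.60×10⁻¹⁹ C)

r = mv/(qB) = 1.99×10^-3 m, so one revolution covers 2πr = 0.0125 m.
In 36 revolutions: L = 36·2πr = 0.451 m.

L ≈ 45.1 cm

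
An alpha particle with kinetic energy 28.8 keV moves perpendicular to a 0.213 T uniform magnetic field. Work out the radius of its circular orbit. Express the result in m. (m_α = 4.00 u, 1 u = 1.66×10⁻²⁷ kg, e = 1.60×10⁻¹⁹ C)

Convert the energy: K = 28.8 keV = 4.61×10^-15 J.
v = √(2K/m) = √(2·4.61×10^-15/6.64×10^-27) = 1.18×10^6 m/s.
r = mv/(qB) = (6.64×10^-27)(1.18×10^6) / [(2×1.60×10^-19)(0.213)] = 0.115 m.

r ≈ 0.115 m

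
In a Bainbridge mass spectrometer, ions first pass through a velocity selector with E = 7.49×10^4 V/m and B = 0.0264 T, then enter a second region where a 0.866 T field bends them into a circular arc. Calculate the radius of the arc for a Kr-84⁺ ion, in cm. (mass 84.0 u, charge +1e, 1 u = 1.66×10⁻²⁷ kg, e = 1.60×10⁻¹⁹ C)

r ≈ 286 cm

The selector passes v = E/B = 7.49×10^4/0.0264 = 2.84×10^6 m/s.
In the deflection region, r = mv/(qB₂) = (1.39×10^-25)(2.84×10^6) / [(1×1.60×10^-19)(0.866)] = 2.86 m.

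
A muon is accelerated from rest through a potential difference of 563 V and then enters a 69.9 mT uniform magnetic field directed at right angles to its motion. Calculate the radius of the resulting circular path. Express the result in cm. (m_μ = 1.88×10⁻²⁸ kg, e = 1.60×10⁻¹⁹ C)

r ≈ 1.65 cm

The kinetic energy gained is K = qV = (1×1.60×10^-19)(563) = 9.01×10^-17 J.
v = √(2K/m) = 9.79×10^5 m/s.
r = mv/(qB) = (1.88×10^-28)(9.79×10^5) / [(1×1.60×10^-19)(0.0699)] = 0.0165 m.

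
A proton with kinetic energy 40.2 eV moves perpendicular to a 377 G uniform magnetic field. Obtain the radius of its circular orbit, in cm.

Convert the energy: K = 40.2 eV = 6.43×10^-18 J.
v = √(2K/m) = √(2·6.43×10^-18/1.67×10^-27) = 8.78×10^4 m/s.
r = mv/(qB) = (1.67×10^-27)(8.78×10^4) / [(1×1.60×10^-19)(0.0377)] = 0.0243 m.

r ≈ 2.43 cm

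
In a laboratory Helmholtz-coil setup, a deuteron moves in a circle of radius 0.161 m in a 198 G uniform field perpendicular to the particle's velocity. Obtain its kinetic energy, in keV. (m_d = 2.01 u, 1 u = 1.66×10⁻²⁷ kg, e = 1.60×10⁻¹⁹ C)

v = qBr/m = (1×1.60×10^-19)(0.0198)(0.161) / (3.34×10^-27) = 1.53×10^5 m/s.
K = ½mv² = 0.5·(3.34×10^-27)·(1.53×10^5)² = 3.90×10^-17 J = 0.244 keV.

K ≈ 0.244 keV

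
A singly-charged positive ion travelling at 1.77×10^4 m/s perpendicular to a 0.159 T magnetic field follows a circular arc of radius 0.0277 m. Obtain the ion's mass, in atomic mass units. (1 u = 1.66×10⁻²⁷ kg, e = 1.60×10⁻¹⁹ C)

m ≈ 24.0 u

qvB = mv²/r ⇒ m = qBr/v.
m = (1×1.60×10^-19)(0.159)(0.0277) / (1.77×10^4) = 3.98×10^-26 kg = 24.0 u.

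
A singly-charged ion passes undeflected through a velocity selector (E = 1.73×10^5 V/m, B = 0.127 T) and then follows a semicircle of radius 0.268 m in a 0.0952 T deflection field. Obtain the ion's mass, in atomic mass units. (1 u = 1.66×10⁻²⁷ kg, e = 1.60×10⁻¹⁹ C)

v = E/B₁ = 1.36×10^6 m/s.
From r = mv/(qB₂), m = qB₂r/v = (1×1.60×10^-19)(0.0952)(0.268) / (1.36×10^6) = 3.00×10^-27 kg.
In atomic mass units: m = 3.00×10^-27 / 1.66×10^-27 = 1.81 u.

m ≈ 1.81 u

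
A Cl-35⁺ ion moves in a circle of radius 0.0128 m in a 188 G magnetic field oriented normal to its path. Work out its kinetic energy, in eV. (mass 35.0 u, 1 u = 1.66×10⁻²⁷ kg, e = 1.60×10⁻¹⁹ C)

v = qBr/m = (1×1.60×10^-19)(0.0188)(0.0128) / (5.81×10^-26) = 663 m/s.
K = ½mv² = 0.5·(5.81×10^-26)·(663)² = 1.28×10^-20 J = 0.0797 eV.

K ≈ 0.0797 eV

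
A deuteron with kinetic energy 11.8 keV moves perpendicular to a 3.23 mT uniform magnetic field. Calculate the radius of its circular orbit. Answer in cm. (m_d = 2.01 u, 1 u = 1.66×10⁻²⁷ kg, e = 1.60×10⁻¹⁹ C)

r ≈ 687 cm

Convert the energy: K = 11.8 keV = 1.89×10^-15 J.
v = √(2K/m) = √(2·1.89×10^-15/3.34×10^-27) = 1.06×10^6 m/s.
r = mv/(qB) = (3.34×10^-27)(1.06×10^6) / [(1×1.60×10^-19)(3.23×10^-3)] = 6.87 m.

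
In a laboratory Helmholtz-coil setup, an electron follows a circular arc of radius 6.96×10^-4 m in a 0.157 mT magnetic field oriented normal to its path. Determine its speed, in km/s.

v ≈ 19.2 km/s

From qvB = mv²/r, v = qBr/m.
v = (1×1.60×10^-19)(1.57×10^-4)(6.96×10^-4) / (9.11×10^-31) = 1.92×10^4 m/s.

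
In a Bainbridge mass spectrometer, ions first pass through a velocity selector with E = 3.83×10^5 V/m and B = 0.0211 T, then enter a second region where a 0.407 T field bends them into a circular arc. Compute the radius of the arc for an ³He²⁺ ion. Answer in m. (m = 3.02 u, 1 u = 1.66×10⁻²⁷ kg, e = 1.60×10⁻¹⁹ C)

r ≈ 0.699 m

The selector passes v = E/B = 3.83×10^5/0.0211 = 1.82×10^7 m/s.
In the deflection region, r = mv/(qB₂) = (5.01×10^-27)(1.82×10^7) / [(2×1.60×10^-19)(0.407)] = 0.699 m.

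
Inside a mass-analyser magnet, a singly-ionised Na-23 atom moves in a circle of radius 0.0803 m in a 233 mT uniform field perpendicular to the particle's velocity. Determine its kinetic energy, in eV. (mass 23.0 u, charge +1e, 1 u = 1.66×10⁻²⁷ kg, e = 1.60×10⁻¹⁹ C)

v = qBr/m = (1×1.60×10^-19)(0.233)(0.0803) / (3.82×10^-26) = 7.84×10^4 m/s.
K = ½mv² = 0.5·(3.82×10^-26)·(7.84×10^4)² = 1.17×10^-16 J = 733 eV.

K ≈ 733 eV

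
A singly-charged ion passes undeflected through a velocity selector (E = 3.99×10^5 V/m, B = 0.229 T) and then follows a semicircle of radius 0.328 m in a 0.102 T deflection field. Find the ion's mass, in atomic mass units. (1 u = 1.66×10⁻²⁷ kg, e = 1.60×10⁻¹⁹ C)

v = E/B₁ = 1.74×10^6 m/s.
From r = mv/(qB₂), m = qB₂r/v = (1×1.60×10^-19)(0.102)(0.328) / (1.74×10^6) = 3.07×10^-27 kg.
In atomic mass units: m = 3.07×10^-27 / 1.66×10^-27 = 1.85 u.

m ≈ 1.85 u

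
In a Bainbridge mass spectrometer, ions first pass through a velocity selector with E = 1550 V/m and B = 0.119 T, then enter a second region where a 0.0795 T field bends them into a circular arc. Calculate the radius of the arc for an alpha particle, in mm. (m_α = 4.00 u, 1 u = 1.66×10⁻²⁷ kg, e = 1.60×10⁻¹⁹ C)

r ≈ 3.40 mm

The selector passes v = E/B = 1550/0.119 = 1.30×10^4 m/s.
In the deflection region, r = mv/(qB₂) = (6.64×10^-27)(1.30×10^4) / [(2×1.60×10^-19)(0.0795)] = 3.40×10^-3 m.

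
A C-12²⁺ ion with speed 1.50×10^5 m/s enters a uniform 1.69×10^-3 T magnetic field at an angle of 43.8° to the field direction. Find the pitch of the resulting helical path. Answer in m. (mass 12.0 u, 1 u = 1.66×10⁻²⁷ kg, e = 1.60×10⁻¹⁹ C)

The velocity component along B is v∥ = v cos43.8° = 1.08×10^5 m/s.
The cyclotron period T = 2πm/(qB) = 2.31×10^-4 s is set by m, q, B alone.
Pitch = v∥·T = (1.08×10^5)(2.31×10^-4) = 25.1 m.

pitch ≈ 25.1 m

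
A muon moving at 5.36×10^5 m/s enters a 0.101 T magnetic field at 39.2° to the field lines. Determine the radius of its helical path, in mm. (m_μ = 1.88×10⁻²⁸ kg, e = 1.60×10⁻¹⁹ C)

r ≈ 3.94 mm

Only the perpendicular component v⊥ = v sin39.2° = 3.39×10^5 m/s is bent by the field.
r = m v⊥ /(qB) = (1.88×10^-28)(3.39×10^5) / [(1×1.60×10^-19)(0.101)] = 3.94×10^-3 m.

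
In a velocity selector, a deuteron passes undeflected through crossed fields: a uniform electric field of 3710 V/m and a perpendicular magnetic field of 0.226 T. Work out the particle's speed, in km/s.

For zero net force, qE = qvB, so v = E/B.
v = (3710) / (0.226) = 1.64×10^4 m/s.

v ≈ 16.4 km/s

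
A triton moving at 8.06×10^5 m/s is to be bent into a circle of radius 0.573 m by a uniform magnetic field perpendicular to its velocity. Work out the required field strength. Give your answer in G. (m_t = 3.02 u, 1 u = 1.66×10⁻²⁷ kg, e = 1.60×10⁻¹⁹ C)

B ≈ 441 G

qvB = mv²/r gives B = mv/(qr).
B = (5.01×10^-27)(8.06×10^5) / [(1×1.60×10^-19)(0.573)] = 0.0441 T.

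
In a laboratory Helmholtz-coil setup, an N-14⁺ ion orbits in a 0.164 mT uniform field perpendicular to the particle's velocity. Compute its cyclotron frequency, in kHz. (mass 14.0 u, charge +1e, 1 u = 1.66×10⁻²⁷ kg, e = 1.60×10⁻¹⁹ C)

f = qB/(2πm) = (1×1.60×10^-19)(1.64×10^-4) / [2π(2.32×10^-26)] = 180 Hz.

f ≈ 0.180 kHz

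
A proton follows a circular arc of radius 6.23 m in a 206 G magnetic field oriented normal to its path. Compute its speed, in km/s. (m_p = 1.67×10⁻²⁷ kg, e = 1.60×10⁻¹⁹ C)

From qvB = mv²/r, v = qBr/m.
v = (1×1.60×10^-19)(0.0206)(6.23) / (1.67×10^-27) = 1.23×10^7 m/s.

v ≈ 12300 km/s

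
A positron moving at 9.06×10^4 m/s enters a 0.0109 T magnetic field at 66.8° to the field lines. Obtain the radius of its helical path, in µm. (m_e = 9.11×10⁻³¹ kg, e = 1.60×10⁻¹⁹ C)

r ≈ 43.5 µm

Only the perpendicular component v⊥ = v sin66.8° = 8.33×10^4 m/s is bent by the field.
r = m v⊥ /(qB) = (9.11×10^-31)(8.33×10^4) / [(1×1.60×10^-19)(0.0109)] = 4.35×10^-5 m.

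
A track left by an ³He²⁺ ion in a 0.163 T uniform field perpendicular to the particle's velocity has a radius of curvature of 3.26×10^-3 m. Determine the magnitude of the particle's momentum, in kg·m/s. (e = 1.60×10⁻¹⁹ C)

Since qvB = mv²/r, the momentum p = mv = qBr.
p = (2×1.60×10^-19)(0.163)(3.26×10^-3) = 1.70×10^-22 kg·m/s.

p ≈ 1.70×10^-22 kg·m/s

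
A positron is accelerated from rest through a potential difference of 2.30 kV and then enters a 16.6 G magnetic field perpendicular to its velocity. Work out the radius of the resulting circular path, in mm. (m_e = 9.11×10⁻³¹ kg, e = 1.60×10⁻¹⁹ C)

r ≈ 97.5 mm

The kinetic energy gained is K = qV = (1×1.60×10^-19)(2300) = 3.68×10^-16 J.
v = √(2K/m) = 2.84×10^7 m/s.
r = mv/(qB) = (9.11×10^-31)(2.84×10^7) / [(1×1.60×10^-19)(1.66×10^-3)] = 0.0975 m.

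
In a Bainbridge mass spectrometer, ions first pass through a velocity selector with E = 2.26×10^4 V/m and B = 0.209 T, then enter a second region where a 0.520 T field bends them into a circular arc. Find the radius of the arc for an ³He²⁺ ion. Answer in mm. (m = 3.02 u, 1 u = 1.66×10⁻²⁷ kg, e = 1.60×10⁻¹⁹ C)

The selector passes v = E/B = 2.26×10^4/0.209 = 1.08×10^5 m/s.
In the deflection region, r = mv/(qB₂) = (5.01×10^-27)(1.08×10^5) / [(2×1.60×10^-19)(0.520)] = 3.26×10^-3 m.

r ≈ 3.26 mm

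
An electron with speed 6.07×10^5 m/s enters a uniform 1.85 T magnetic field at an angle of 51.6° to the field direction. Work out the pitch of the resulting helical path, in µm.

The velocity component along B is v∥ = v cos51.6° = 3.77×10^5 m/s.
The cyclotron period T = 2πm/(qB) = 1.93×10^-11 s is set by m, q, B alone.
Pitch = v∥·T = (3.77×10^5)(1.93×10^-11) = 7.29×10^-6 m.

pitch ≈ 7.29 µm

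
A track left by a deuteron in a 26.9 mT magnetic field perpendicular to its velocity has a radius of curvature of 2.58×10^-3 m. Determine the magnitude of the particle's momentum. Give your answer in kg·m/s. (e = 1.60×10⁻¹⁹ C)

p ≈ 1.11×10^-23 kg·m/s

Since qvB = mv²/r, the momentum p = mv = qBr.
p = (1×1.60×10^-19)(0.0269)(2.58×10^-3) = 1.11×10^-23 kg·m/s.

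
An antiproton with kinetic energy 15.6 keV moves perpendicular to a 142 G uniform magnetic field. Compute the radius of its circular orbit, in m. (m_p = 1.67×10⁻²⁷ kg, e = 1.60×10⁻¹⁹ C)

r ≈ 1.27 m

Convert the energy: K = 15.6 keV = 2.50×10^-15 J.
v = √(2K/m) = √(2·2.50×10^-15/1.67×10^-27) = 1.73×10^6 m/s.
r = mv/(qB) = (1.67×10^-27)(1.73×10^6) / [(1×1.60×10^-19)(0.0142)] = 1.27 m.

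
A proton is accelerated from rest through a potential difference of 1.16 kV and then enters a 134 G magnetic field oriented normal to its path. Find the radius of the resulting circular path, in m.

r ≈ 0.367 m

The kinetic energy gained is K = qV = (1×1.60×10^-19)(1160) = 1.86×10^-16 J.
v = √(2K/m) = 4.71×10^5 m/s.
r = mv/(qB) = (1.67×10^-27)(4.71×10^5) / [(1×1.60×10^-19)(0.0134)] = 0.367 m.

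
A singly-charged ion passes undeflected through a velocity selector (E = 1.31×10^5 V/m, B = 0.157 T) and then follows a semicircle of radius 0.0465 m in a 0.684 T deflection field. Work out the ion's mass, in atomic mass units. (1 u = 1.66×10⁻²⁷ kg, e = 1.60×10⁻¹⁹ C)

m ≈ 3.67 u

v = E/B₁ = 8.34×10^5 m/s.
From r = mv/(qB₂), m = qB₂r/v = (1×1.60×10^-19)(0.684)(0.0465) / (8.34×10^5) = 6.10×10^-27 kg.
In atomic mass units: m = 6.10×10^-27 / 1.66×10^-27 = 3.67 u.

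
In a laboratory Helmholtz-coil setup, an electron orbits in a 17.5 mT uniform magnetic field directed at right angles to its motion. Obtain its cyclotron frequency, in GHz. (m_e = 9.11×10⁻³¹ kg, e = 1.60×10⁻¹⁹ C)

f ≈ 0.489 GHz

f = qB/(2πm) = (1×1.60×10^-19)(0.0175) / [2π(9.11×10^-31)] = 4.89×10^8 Hz.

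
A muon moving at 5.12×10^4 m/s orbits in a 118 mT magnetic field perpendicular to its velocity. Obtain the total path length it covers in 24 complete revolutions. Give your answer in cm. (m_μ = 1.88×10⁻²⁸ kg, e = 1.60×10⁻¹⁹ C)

L ≈ 7.69 cm

r = mv/(qB) = 5.10×10^-4 m, so one revolution covers 2πr = 3.20×10^-3 m.
In 24 revolutions: L = 24·2πr = 0.0769 m.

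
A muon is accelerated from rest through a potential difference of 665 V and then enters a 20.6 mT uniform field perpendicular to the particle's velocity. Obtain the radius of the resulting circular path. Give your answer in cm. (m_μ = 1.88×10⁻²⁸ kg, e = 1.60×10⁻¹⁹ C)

The kinetic energy gained is K = qV = (1×1.60×10^-19)(665) = 1.06×10^-16 J.
v = √(2K/m) = 1.06×10^6 m/s.
r = mv/(qB) = (1.88×10^-28)(1.06×10^6) / [(1×1.60×10^-19)(0.0206)] = 0.0607 m.

r ≈ 6.07 cm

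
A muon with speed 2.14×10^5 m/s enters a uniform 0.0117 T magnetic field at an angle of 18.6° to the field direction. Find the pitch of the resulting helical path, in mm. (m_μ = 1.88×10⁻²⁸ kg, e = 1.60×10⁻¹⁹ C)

pitch ≈ 128 mm

The velocity component along B is v∥ = v cos18.6° = 2.03×10^5 m/s.
The cyclotron period T = 2πm/(qB) = 6.31×10^-7 s is set by m, q, B alone.
Pitch = v∥·T = (2.03×10^5)(6.31×10^-7) = 0.128 m.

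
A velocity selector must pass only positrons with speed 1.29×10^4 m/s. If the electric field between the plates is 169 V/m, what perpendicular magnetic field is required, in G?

B ≈ 131 G

qE = qvB ⇒ B = E/v = (169) / (1.29×10^4) = 0.0131 T.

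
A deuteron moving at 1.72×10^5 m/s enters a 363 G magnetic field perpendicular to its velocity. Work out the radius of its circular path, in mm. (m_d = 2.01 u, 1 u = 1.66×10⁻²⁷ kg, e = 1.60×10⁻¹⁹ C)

The magnetic force provides the centripetal force: qvB = mv²/r, so r = mv/(qB).
r = (3.34×10^-27 kg)(1.72×10^5 m/s) / [(1×1.60×10^-19 C)(0.0363 T)] = 0.0988 m.

r ≈ 98.8 mm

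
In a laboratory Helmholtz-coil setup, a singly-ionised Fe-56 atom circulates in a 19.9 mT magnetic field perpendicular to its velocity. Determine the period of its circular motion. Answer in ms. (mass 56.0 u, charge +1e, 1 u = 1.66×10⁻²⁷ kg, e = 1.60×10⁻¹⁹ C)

The cyclotron period is independent of speed: T = 2πm/(qB).
T = 2π(9.30×10^-26) / [(1×1.60×10^-19)(0.0199)] = 1.83×10^-4 s.

T ≈ 0.183 ms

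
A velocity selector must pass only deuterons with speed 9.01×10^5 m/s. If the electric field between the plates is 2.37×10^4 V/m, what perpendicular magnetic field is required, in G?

qE = qvB ⇒ B = E/v = (2.37×10^4) / (9.01×10^5) = 0.0263 T.

B ≈ 263 G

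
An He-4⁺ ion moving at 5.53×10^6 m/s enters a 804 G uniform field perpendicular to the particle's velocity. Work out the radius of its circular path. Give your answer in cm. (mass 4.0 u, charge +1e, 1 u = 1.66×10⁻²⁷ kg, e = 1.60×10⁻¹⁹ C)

The magnetic force provides the centripetal force: qvB = mv²/r, so r = mv/(qB).
r = (6.64×10^-27 kg)(5.53×10^6 m/s) / [(1×1.60×10^-19 C)(0.0804 T)] = 2.85 m.

r ≈ 285 cm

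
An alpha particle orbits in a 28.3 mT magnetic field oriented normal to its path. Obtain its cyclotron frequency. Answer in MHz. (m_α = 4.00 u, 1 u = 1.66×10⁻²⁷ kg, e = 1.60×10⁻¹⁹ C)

f = qB/(2πm) = (2×1.60×10^-19)(0.0283) / [2π(6.64×10^-27)] = 2.17×10^5 Hz.

f ≈ 0.217 MHz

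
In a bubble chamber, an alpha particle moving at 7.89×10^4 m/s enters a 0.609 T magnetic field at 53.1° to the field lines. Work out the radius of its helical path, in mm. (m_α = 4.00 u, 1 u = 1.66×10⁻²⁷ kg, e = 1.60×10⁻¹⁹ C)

Only the perpendicular component v⊥ = v sin53.1° = 6.31×10^4 m/s is bent by the field.
r = m v⊥ /(qB) = (6.64×10^-27)(6.31×10^4) / [(2×1.60×10^-19)(0.609)] = 2.15×10^-3 m.

r ≈ 2.15 mm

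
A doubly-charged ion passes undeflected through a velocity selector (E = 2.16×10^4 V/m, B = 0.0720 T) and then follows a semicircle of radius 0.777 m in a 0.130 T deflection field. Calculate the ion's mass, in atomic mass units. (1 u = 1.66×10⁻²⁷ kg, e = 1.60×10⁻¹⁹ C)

v = E/B₁ = 3.00×10^5 m/s.
From r = mv/(qB₂), m = qB₂r/v = (2×1.60×10^-19)(0.130)(0.777) / (3.00×10^5) = 1.08×10^-25 kg.
In atomic mass units: m = 1.08×10^-25 / 1.66×10^-27 = 64.9 u.

m ≈ 64.9 u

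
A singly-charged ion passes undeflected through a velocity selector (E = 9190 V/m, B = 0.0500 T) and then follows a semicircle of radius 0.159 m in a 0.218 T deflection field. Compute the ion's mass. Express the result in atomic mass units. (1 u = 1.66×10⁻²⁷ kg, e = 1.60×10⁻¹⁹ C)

m ≈ 18.2 u

v = E/B₁ = 1.84×10^5 m/s.
From r = mv/(qB₂), m = qB₂r/v = (1×1.60×10^-19)(0.218)(0.159) / (1.84×10^5) = 3.02×10^-26 kg.
In atomic mass units: m = 3.02×10^-26 / 1.66×10^-27 = 18.2 u.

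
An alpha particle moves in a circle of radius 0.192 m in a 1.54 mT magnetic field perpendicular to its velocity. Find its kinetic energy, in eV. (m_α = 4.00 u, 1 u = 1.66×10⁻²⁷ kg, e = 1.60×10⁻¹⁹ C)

v = qBr/m = (2×1.60×10^-19)(1.54×10^-3)(0.192) / (6.64×10^-27) = 1.42×10^4 m/s.
K = ½mv² = 0.5·(6.64×10^-27)·(1.42×10^4)² = 6.74×10^-19 J = 4.21 eV.

K ≈ 4.21 eV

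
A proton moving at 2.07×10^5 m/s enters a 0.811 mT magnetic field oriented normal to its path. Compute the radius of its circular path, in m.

r ≈ 2.66 m

The magnetic force provides the centripetal force: qvB = mv²/r, so r = mv/(qB).
r = (1.67×10^-27 kg)(2.07×10^5 m/s) / [(1×1.60×10^-19 C)(8.11×10^-4 T)] = 2.66 m.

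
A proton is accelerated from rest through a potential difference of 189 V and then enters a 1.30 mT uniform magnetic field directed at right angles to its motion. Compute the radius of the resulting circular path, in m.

r ≈ 1.53 m

The kinetic energy gained is K = qV = (1×1.60×10^-19)(189) = 3.02×10^-17 J.
v = √(2K/m) = 1.90×10^5 m/s.
r = mv/(qB) = (1.67×10^-27)(1.90×10^5) / [(1×1.60×10^-19)(1.30×10^-3)] = 1.53 m.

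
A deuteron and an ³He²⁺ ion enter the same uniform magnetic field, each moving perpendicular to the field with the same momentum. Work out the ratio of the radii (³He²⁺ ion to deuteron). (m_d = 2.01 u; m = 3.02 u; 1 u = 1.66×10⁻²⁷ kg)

ratio ≈ 0.500

r = p/(qB) ⇒ at equal p, r ∝ 1/q.
r_{³He²⁺ ion}/r_{deuteron} = 0.500.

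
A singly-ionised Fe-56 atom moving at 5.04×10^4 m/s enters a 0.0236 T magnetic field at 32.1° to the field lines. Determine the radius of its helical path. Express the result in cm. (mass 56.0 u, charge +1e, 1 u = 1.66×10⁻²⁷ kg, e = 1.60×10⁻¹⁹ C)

Only the perpendicular component v⊥ = v sin32.1° = 2.68×10^4 m/s is bent by the field.
r = m v⊥ /(qB) = (9.30×10^-26)(2.68×10^4) / [(1×1.60×10^-19)(0.0236)] = 0.659 m.

r ≈ 65.9 cm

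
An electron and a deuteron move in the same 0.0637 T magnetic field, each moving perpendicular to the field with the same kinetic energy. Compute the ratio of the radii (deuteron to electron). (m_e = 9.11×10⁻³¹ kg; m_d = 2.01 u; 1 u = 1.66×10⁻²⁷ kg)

ratio ≈ 60.5

r = √(2mK)/(qB) ⇒ at equal K, r ∝ √m/q.
r_{deuteron}/r_{electron} = 60.5.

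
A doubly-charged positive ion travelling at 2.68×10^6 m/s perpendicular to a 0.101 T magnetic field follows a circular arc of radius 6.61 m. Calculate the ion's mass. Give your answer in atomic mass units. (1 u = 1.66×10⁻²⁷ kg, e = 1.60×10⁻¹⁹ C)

qvB = mv²/r ⇒ m = qBr/v.
m = (2×1.60×10^-19)(0.101)(6.61) / (2.68×10^6) = 7.97×10^-26 kg = 48.0 u.

m ≈ 48.0 u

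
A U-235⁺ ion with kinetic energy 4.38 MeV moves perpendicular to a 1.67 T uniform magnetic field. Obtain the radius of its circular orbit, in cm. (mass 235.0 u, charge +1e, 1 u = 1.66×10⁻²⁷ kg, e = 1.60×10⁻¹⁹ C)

Convert the energy: K = 4.38 MeV = 7.01×10^-13 J.
v = √(2K/m) = √(2·7.01×10^-13/3.90×10^-25) = 1.90×10^6 m/s.
r = mv/(qB) = (3.90×10^-25)(1.90×10^6) / [(1×1.60×10^-19)(1.67)] = 2.77 m.

r ≈ 277 cm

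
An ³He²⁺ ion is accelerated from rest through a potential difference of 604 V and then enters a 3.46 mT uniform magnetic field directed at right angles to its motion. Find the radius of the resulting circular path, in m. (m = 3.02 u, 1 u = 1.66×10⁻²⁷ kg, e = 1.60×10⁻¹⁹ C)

The kinetic energy gained is K = qV = (2×1.60×10^-19)(604) = 1.93×10^-16 J.
v = √(2K/m) = 2.78×10^5 m/s.
r = mv/(qB) = (5.01×10^-27)(2.78×10^5) / [(2×1.60×10^-19)(3.46×10^-3)] = 1.26 m.

r ≈ 1.26 m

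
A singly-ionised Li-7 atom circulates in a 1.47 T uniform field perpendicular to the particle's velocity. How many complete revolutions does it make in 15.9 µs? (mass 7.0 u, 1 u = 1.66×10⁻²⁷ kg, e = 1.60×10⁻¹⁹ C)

T = 2πm/(qB) = 2π(1.162×10^-26) / [(1×1.60×10^-19)(1.47)] = 3.1042×10^-7 s.
N = t/T = 1.59×10^-5 / 3.1042×10^-7 ≈ 51.22, so 51 complete revolutions.

N = 51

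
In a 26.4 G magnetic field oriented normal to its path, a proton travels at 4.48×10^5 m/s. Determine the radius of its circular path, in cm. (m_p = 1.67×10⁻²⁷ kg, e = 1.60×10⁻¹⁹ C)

r ≈ 177 cm

The magnetic force provides the centripetal force: qvB = mv²/r, so r = mv/(qB).
r = (1.67×10^-27 kg)(4.48×10^5 m/s) / [(1×1.60×10^-19 C)(2.64×10^-3 T)] = 1.77 m.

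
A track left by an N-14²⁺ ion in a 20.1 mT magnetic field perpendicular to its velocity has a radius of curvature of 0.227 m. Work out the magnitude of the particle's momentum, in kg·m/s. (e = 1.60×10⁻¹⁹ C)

p ≈ 1.46×10^-21 kg·m/s

Since qvB = mv²/r, the momentum p = mv = qBr.
p = (2×1.60×10^-19)(0.0201)(0.227) = 1.46×10^-21 kg·m/s.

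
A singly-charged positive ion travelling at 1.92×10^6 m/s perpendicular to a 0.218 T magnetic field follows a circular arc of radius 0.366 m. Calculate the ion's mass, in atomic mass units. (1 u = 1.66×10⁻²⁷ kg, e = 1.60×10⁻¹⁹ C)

qvB = mv²/r ⇒ m = qBr/v.
m = (1×1.60×10^-19)(0.218)(0.366) / (1.92×10^6) = 6.65×10^-27 kg = 4.01 u.

m ≈ 4.01 u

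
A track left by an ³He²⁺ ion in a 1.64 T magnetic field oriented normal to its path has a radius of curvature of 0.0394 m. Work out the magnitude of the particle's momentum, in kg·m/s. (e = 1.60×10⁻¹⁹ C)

Since qvB = mv²/r, the momentum p = mv = qBr.
p = (2×1.60×10^-19)(1.64)(0.0394) = 2.07×10^-20 kg·m/s.

p ≈ 2.07×10^-20 kg·m/s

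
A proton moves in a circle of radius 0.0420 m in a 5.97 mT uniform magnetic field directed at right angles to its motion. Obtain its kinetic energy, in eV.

K ≈ 3.01 eV

v = qBr/m = (1×1.60×10^-19)(5.97×10^-3)(0.0420) / (1.67×10^-27) = 2.40×10^4 m/s.
K = ½mv² = 0.5·(1.67×10^-27)·(2.40×10^4)² = 4.82×10^-19 J = 3.01 eV.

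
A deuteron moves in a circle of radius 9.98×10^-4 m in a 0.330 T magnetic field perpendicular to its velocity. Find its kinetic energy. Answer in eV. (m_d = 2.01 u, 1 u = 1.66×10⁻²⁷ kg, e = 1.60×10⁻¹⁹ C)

v = qBr/m = (1×1.60×10^-19)(0.330)(9.98×10^-4) / (3.34×10^-27) = 1.58×10^4 m/s.
K = ½mv² = 0.5·(3.34×10^-27)·(1.58×10^4)² = 4.16×10^-19 J = 2.60 eV.

K ≈ 2.60 eV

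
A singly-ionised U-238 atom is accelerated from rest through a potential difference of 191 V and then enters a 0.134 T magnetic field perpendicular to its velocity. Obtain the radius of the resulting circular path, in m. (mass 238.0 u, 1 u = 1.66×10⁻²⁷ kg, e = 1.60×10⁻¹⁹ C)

r ≈ 0.229 m

The kinetic energy gained is K = qV = (1×1.60×10^-19)(191) = 3.06×10^-17 J.
v = √(2K/m) = 1.24×10^4 m/s.
r = mv/(qB) = (3.95×10^-25)(1.24×10^4) / [(1×1.60×10^-19)(0.134)] = 0.229 m.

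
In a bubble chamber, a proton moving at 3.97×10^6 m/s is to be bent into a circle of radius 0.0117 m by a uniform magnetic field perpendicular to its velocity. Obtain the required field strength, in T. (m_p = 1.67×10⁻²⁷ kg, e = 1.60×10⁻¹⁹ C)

qvB = mv²/r gives B = mv/(qr).
B = (1.67×10^-27)(3.97×10^6) / [(1×1.60×10^-19)(0.0117)] = 3.54 T.

B ≈ 3.54 T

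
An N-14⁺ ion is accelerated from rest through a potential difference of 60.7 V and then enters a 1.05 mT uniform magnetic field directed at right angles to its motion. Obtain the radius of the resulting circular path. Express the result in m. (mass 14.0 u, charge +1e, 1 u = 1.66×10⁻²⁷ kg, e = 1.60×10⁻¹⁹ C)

r ≈ 4.00 m

The kinetic energy gained is K = qV = (1×1.60×10^-19)(60.7) = 9.71×10^-18 J.
v = √(2K/m) = 2.89×10^4 m/s.
r = mv/(qB) = (2.32×10^-26)(2.89×10^4) / [(1×1.60×10^-19)(1.05×10^-3)] = 4.00 m.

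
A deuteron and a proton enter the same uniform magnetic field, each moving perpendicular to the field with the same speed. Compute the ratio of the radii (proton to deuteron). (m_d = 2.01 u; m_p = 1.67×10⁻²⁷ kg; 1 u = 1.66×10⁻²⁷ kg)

ratio ≈ 0.501

r = mv/(qB) ⇒ at equal v, r ∝ m/q.
r_{proton}/r_{deuteron} = 0.501.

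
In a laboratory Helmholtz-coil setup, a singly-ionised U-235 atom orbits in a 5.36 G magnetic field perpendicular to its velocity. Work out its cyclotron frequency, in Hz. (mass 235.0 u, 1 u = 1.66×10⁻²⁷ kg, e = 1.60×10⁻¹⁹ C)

f = qB/(2πm) = (1×1.60×10^-19)(5.36×10^-4) / [2π(3.90×10^-25)] = 35.0 Hz.

f ≈ 35.0 Hz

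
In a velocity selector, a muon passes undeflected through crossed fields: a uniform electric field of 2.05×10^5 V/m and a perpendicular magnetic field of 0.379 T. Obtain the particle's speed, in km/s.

For zero net force, qE = qvB, so v = E/B.
v = (2.05×10^5) / (0.379) = 5.41×10^5 m/s.

v ≈ 541 km/s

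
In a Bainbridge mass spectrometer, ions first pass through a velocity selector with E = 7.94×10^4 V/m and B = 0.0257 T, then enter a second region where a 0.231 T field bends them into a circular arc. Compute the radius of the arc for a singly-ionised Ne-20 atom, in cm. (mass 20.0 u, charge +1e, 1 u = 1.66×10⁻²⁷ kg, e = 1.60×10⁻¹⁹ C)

The selector passes v = E/B = 7.94×10^4/0.0257 = 3.09×10^6 m/s.
In the deflection region, r = mv/(qB₂) = (3.32×10^-26)(3.09×10^6) / [(1×1.60×10^-19)(0.231)] = 2.78 m.

r ≈ 278 cm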